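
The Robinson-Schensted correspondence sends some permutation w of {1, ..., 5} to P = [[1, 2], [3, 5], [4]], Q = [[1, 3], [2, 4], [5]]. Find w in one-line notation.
4 1 5 3 2

Reverse the RSK construction: for i from n down to 1, find the cell of Q containing i, remove the entry at that cell from P, and reverse-bump it up through P; the value ejected from row 1 is w(i).

Step i=5: Q has 5 at row 3, column 1; remove 4 from row 3 of P and reverse-bump: 4 enters row 2 and ejects 3; 3 enters row 1 and ejects 2. So w(5) = 2. P is now [[1, 3], [4, 5]].
Step i=4: Q has 4 at row 2, column 2; remove 5 from row 2 of P and reverse-bump: 5 enters row 1 and ejects 3. So w(4) = 3. P is now [[1, 5], [4]].
Step i=3: Q has 3 at row 1, column 2; remove that cell from P, ejecting 5. So w(3) = 5. P is now [[1], [4]].
Step i=2: Q has 2 at row 2, column 1; remove 4 from row 2 of P and reverse-bump: 4 enters row 1 and ejects 1. So w(2) = 1. P is now [[4]].
Step i=1: Q has 1 at row 1, column 1; remove that cell from P, ejecting 4. So w(1) = 4. P is now [].

So w = 4 1 5 3 2.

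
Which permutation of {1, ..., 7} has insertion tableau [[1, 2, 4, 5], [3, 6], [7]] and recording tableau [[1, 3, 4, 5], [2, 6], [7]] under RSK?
Reverse the RSK construction: for i from n down to 1, find the cell of Q containing i, remove the entry at that cell from P, and reverse-bump it up through P; the value ejected from row 1 is w(i).

Step i=7: Q has 7 at row 3, column 1; remove 7 from row 3 of P and reverse-bump: 7 enters row 2 and ejects 6; 6 enters row 1 and ejects 5. So w(7) = 5. P is now [[1, 2, 4, 6], [3, 7]].
Step i=6: Q has 6 at row 2, column 2; remove 7 from row 2 of P and reverse-bump: 7 enters row 1 and ejects 6. So w(6) = 6. P is now [[1, 2, 4, 7], [3]].
Step i=5: Q has 5 at row 1, column 4; remove that cell from P, ejecting 7. So w(5) = 7. P is now [[1, 2, 4], [3]].
Step i=4: Q has 4 at row 1, column 3; remove that cell from P, ejecting 4. So w(4) = 4. P is now [[1, 2], [3]].
Step i=3: Q has 3 at row 1, column 2; remove that cell from P, ejecting 2. So w(3) = 2. P is now [[1], [3]].
Step i=2: Q has 2 at row 2, column 1; remove 3 from row 2 of P and reverse-bump: 3 enters row 1 and ejects 1. So w(2) = 1. P is now [[3]].
Step i=1: Q has 1 at row 1, column 1; remove that cell from P, ejecting 3. So w(1) = 3. P is now [].

So w = 3 1 2 4 7 6 5.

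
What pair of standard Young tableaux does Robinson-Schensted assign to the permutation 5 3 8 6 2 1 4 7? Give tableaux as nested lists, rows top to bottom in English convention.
P = [[1, 4, 7], [2, 6], [3, 8], [5]], Q = [[1, 3, 8], [2, 4], [5, 7], [6]]

Insert each entry of the permutation into P by Schensted row insertion, recording in Q the position of each new cell.

After inserting 5: P = [[5]].
After inserting 3: P = [[3], [5]].
After inserting 8: P = [[3, 8], [5]].
After inserting 6: P = [[3, 6], [5, 8]].
After inserting 2: P = [[2, 6], [3, 8], [5]].
After inserting 1: P = [[1, 6], [2, 8], [3], [5]].
After inserting 4: P = [[1, 4], [2, 6], [3, 8], [5]].
After inserting 7: P = [[1, 4, 7], [2, 6], [3, 8], [5]].

So P = [[1, 4, 7], [2, 6], [3, 8], [5]], Q = [[1, 3, 8], [2, 4], [5, 7], [6]].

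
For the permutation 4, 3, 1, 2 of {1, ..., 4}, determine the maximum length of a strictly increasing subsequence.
2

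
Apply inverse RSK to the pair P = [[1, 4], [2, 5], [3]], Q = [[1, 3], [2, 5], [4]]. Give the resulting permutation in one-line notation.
Reverse the RSK construction: for i from n down to 1, find the cell of Q containing i, remove the entry at that cell from P, and reverse-bump it up through P; the value ejected from row 1 is w(i).

Step i=5: Q has 5 at row 2, column 2; remove 5 from row 2 of P and reverse-bump: 5 enters row 1 and ejects 4. So w(5) = 4. P is now [[1, 5], [2], [3]].
Step i=4: Q has 4 at row 3, column 1; remove 3 from row 3 of P and reverse-bump: 3 enters row 2 and ejects 2; 2 enters row 1 and ejects 1. So w(4) = 1. P is now [[2, 5], [3]].
Step i=3: Q has 3 at row 1, column 2; remove that cell from P, ejecting 5. So w(3) = 5. P is now [[2], [3]].
Step i=2: Q has 2 at row 2, column 1; remove 3 from row 2 of P and reverse-bump: 3 enters row 1 and ejects 2. So w(2) = 2. P is now [[3]].
Step i=1: Q has 1 at row 1, column 1; remove that cell from P, ejecting 3. So w(1) = 3. P is now [].

So w = 3 2 5 1 4.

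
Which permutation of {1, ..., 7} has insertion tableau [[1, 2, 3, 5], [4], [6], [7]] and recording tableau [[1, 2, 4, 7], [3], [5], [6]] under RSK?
1 7 2 6 4 3 5

Reverse the RSK construction: for i from n down to 1, find the cell of Q containing i, remove the entry at that cell from P, and reverse-bump it up through P; the value ejected from row 1 is w(i).

Step i=7: Q has 7 at row 1, column 4; remove that cell from P, ejecting 5. So w(7) = 5. P is now [[1, 2, 3], [4], [6], [7]].
Step i=6: Q has 6 at row 4, column 1; remove 7 from row 4 of P and reverse-bump: 7 enters row 3 and ejects 6; 6 enters row 2 and ejects 4; 4 enters row 1 and ejects 3. So w(6) = 3. P is now [[1, 2, 4], [6], [7]].
Step i=5: Q has 5 at row 3, column 1; remove 7 from row 3 of P and reverse-bump: 7 enters row 2 and ejects 6; 6 enters row 1 and ejects 4. So w(5) = 4. P is now [[1, 2, 6], [7]].
Step i=4: Q has 4 at row 1, column 3; remove that cell from P, ejecting 6. So w(4) = 6. P is now [[1, 2], [7]].
Step i=3: Q has 3 at row 2, column 1; remove 7 from row 2 of P and reverse-bump: 7 enters row 1 and ejects 2. So w(3) = 2. P is now [[1, 7]].
Step i=2: Q has 2 at row 1, column 2; remove that cell from P, ejecting 7. So w(2) = 7. P is now [[1]].
Step i=1: Q has 1 at row 1, column 1; remove that cell from P, ejecting 1. So w(1) = 1. P is now [].

So w = 1 7 2 6 4 3 5.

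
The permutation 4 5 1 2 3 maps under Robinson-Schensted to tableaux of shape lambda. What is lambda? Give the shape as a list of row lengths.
[3, 2]

Row-insert each entry into an empty tableau.

After inserting 4: P = [[4]].
After inserting 5: P = [[4, 5]].
After inserting 1: P = [[1, 5], [4]].
After inserting 2: P = [[1, 2], [4, 5]].
After inserting 3: P = [[1, 2, 3], [4, 5]].

The final insertion tableau P = [[1, 2, 3], [4, 5]] has shape [3, 2].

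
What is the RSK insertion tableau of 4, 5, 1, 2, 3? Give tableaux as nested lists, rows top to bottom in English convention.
P = [[1, 2, 3], [4, 5]]

After inserting 4: P = [[4]].
After inserting 5: P = [[4, 5]].
After inserting 1: P = [[1, 5], [4]].
After inserting 2: P = [[1, 2], [4, 5]].
After inserting 3: P = [[1, 2, 3], [4, 5]].

So P = [[1, 2, 3], [4, 5]].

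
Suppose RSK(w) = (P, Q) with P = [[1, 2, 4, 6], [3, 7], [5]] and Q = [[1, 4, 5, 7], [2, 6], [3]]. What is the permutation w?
Reverse the RSK construction: for i from n down to 1, find the cell of Q containing i, remove the entry at that cell from P, and reverse-bump it up through P; the value ejected from row 1 is w(i).

Step i=7: Q has 7 at row 1, column 4; remove that cell from P, ejecting 6. So w(7) = 6. P is now [[1, 2, 4], [3, 7], [5]].
Step i=6: Q has 6 at row 2, column 2; remove 7 from row 2 of P and reverse-bump: 7 enters row 1 and ejects 4. So w(6) = 4. P is now [[1, 2, 7], [3], [5]].
Step i=5: Q has 5 at row 1, column 3; remove that cell from P, ejecting 7. So w(5) = 7. P is now [[1, 2], [3], [5]].
Step i=4: Q has 4 at row 1, column 2; remove that cell from P, ejecting 2. So w(4) = 2. P is now [[1], [3], [5]].
Step i=3: Q has 3 at row 3, column 1; remove 5 from row 3 of P and reverse-bump: 5 enters row 2 and ejects 3; 3 enters row 1 and ejects 1. So w(3) = 1. P is now [[3], [5]].
Step i=2: Q has 2 at row 2, column 1; remove 5 from row 2 of P and reverse-bump: 5 enters row 1 and ejects 3. So w(2) = 3. P is now [[5]].
Step i=1: Q has 1 at row 1, column 1; remove that cell from P, ejecting 5. So w(1) = 5. P is now [].

So w = 5 3 1 2 7 4 6.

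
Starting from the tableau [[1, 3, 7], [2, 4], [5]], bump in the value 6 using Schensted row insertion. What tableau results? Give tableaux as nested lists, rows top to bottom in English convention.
[[1, 3, 6], [2, 4, 7], [5]]

In row 1, 6 replaces 7 (the leftmost entry greater than 6); 7 is bumped to row 2. 7 is appended to row 2. The new tableau is [[1, 3, 6], [2, 4, 7], [5]].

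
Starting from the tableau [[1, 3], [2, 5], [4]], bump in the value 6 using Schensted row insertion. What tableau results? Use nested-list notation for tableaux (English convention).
[[1, 3, 6], [2, 5], [4]]

6 is larger than every entry of row 1, so it is appended to row 1. The new tableau is [[1, 3, 6], [2, 5], [4]].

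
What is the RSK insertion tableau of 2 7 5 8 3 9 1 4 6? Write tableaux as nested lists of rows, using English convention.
Insert 2: appended to row 1. P = [[2]].
Insert 7: appended to row 1. P = [[2, 7]].
Insert 5: 5 bumps 7 from row 1; 7 starts row 2. P = [[2, 5], [7]].
Insert 8: appended to row 1. P = [[2, 5, 8], [7]].
Insert 3: 3 bumps 5 from row 1; 5 bumps 7 from row 2; 7 starts row 3. P = [[2, 3, 8], [5], [7]].
Insert 9: appended to row 1. P = [[2, 3, 8, 9], [5], [7]].
Insert 1: 1 bumps 2 from row 1; 2 bumps 5 from row 2; 5 bumps 7 from row 3; 7 starts row 4. P = [[1, 3, 8, 9], [2], [5], [7]].
Insert 4: 4 bumps 8 from row 1; 8 appends to row 2. P = [[1, 3, 4, 9], [2, 8], [5], [7]].
Insert 6: 6 bumps 9 from row 1; 9 appends to row 2. P = [[1, 3, 4, 6], [2, 8, 9], [5], [7]].

So P = [[1, 3, 4, 6], [2, 8, 9], [5], [7]].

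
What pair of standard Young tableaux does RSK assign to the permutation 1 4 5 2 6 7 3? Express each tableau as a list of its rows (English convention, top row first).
Insert each entry of the permutation into P by Schensted row insertion, recording in Q the position of each new cell.

Insert 1: appended to row 1. P = [[1]].
Insert 4: appended to row 1. P = [[1, 4]].
Insert 5: appended to row 1. P = [[1, 4, 5]].
Insert 2: 2 bumps 4 from row 1; 4 starts row 2. P = [[1, 2, 5], [4]].
Insert 6: appended to row 1. P = [[1, 2, 5, 6], [4]].
Insert 7: appended to row 1. P = [[1, 2, 5, 6, 7], [4]].
Insert 3: 3 bumps 5 from row 1; 5 appends to row 2. P = [[1, 2, 3, 6, 7], [4, 5]].

So P = [[1, 2, 3, 6, 7], [4, 5]], Q = [[1, 2, 3, 5, 6], [4, 7]].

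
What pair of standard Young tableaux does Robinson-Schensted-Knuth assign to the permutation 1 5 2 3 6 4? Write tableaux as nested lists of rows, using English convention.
P = [[1, 2, 3, 4], [5, 6]], Q = [[1, 2, 4, 5], [3, 6]]

Insert each entry of the permutation into P by Schensted row insertion, recording in Q the position of each new cell.

After inserting 1: P = [[1]].
After inserting 5: P = [[1, 5]].
After inserting 2: P = [[1, 2], [5]].
After inserting 3: P = [[1, 2, 3], [5]].
After inserting 6: P = [[1, 2, 3, 6], [5]].
After inserting 4: P = [[1, 2, 3, 4], [5, 6]].

So P = [[1, 2, 3, 4], [5, 6]], Q = [[1, 2, 4, 5], [3, 6]].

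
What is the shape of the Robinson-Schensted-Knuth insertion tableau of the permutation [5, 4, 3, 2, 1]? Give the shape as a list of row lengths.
[1, 1, 1, 1, 1]

Row-insert each entry into an empty tableau.

After inserting 5: P = [[5]].
After inserting 4: P = [[4], [5]].
After inserting 3: P = [[3], [4], [5]].
After inserting 2: P = [[2], [3], [4], [5]].
After inserting 1: P = [[1], [2], [3], [4], [5]].

The final insertion tableau P = [[1], [2], [3], [4], [5]] has shape [1, 1, 1, 1, 1].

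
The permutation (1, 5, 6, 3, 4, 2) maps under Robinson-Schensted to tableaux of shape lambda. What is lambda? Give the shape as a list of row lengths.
Row-insert each entry into an empty tableau.

After inserting 1: P = [[1]].
After inserting 5: P = [[1, 5]].
After inserting 6: P = [[1, 5, 6]].
After inserting 3: P = [[1, 3, 6], [5]].
After inserting 4: P = [[1, 3, 4], [5, 6]].
After inserting 2: P = [[1, 2, 4], [3, 6], [5]].

The final insertion tableau P = [[1, 2, 4], [3, 6], [5]] has shape [3, 2, 1].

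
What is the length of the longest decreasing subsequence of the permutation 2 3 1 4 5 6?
2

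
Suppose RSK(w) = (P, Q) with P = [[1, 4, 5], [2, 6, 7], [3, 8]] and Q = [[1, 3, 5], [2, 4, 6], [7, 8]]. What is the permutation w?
3 2 6 4 8 7 1 5

Reverse the RSK construction: for i from n down to 1, find the cell of Q containing i, remove the entry at that cell from P, and reverse-bump it up through P; the value ejected from row 1 is w(i).

Step i=8: Q has 8 at row 3, column 2; remove 8 from row 3 of P and reverse-bump: 8 enters row 2 and ejects 7; 7 enters row 1 and ejects 5. So w(8) = 5. P is now [[1, 4, 7], [2, 6, 8], [3]].
Step i=7: Q has 7 at row 3, column 1; remove 3 from row 3 of P and reverse-bump: 3 enters row 2 and ejects 2; 2 enters row 1 and ejects 1. So w(7) = 1. P is now [[2, 4, 7], [3, 6, 8]].
Step i=6: Q has 6 at row 2, column 3; remove 8 from row 2 of P and reverse-bump: 8 enters row 1 and ejects 7. So w(6) = 7. P is now [[2, 4, 8], [3, 6]].
Step i=5: Q has 5 at row 1, column 3; remove that cell from P, ejecting 8. So w(5) = 8. P is now [[2, 4], [3, 6]].
Step i=4: Q has 4 at row 2, column 2; remove 6 from row 2 of P and reverse-bump: 6 enters row 1 and ejects 4. So w(4) = 4. P is now [[2, 6], [3]].
Step i=3: Q has 3 at row 1, column 2; remove that cell from P, ejecting 6. So w(3) = 6. P is now [[2], [3]].
Step i=2: Q has 2 at row 2, column 1; remove 3 from row 2 of P and reverse-bump: 3 enters row 1 and ejects 2. So w(2) = 2. P is now [[3]].
Step i=1: Q has 1 at row 1, column 1; remove that cell from P, ejecting 3. So w(1) = 3. P is now [].

So w = 3 2 6 4 8 7 1 5.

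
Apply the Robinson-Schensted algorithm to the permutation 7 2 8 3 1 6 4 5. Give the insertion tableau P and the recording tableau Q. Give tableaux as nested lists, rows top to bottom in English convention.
Insert each entry of the permutation into P by Schensted row insertion, recording in Q the position of each new cell.

Insert 7: appended to row 1. P = [[7]], Q = [[1]].
Insert 2: 2 bumps 7 from row 1; 7 starts row 2. P = [[2], [7]], Q = [[1], [2]].
Insert 8: appended to row 1. P = [[2, 8], [7]], Q = [[1, 3], [2]].
Insert 3: 3 bumps 8 from row 1; 8 appends to row 2. P = [[2, 3], [7, 8]], Q = [[1, 3], [2, 4]].
Insert 1: 1 bumps 2 from row 1; 2 bumps 7 from row 2; 7 starts row 3. P = [[1, 3], [2, 8], [7]], Q = [[1, 3], [2, 4], [5]].
Insert 6: appended to row 1. P = [[1, 3, 6], [2, 8], [7]], Q = [[1, 3, 6], [2, 4], [5]].
Insert 4: 4 bumps 6 from row 1; 6 bumps 8 from row 2; 8 appends to row 3. P = [[1, 3, 4], [2, 6], [7, 8]], Q = [[1, 3, 6], [2, 4], [5, 7]].
Insert 5: appended to row 1. P = [[1, 3, 4, 5], [2, 6], [7, 8]], Q = [[1, 3, 6, 8], [2, 4], [5, 7]].

So P = [[1, 3, 4, 5], [2, 6], [7, 8]], Q = [[1, 3, 6, 8], [2, 4], [5, 7]].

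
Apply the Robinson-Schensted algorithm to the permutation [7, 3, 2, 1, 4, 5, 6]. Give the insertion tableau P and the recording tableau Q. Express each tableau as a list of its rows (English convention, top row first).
Insert each entry of the permutation into P by Schensted row insertion, recording in Q the position of each new cell.

Insert 7: appended to row 1. P = [[7]].
Insert 3: 3 bumps 7 from row 1; 7 starts row 2. P = [[3], [7]].
Insert 2: 2 bumps 3 from row 1; 3 bumps 7 from row 2; 7 starts row 3. P = [[2], [3], [7]].
Insert 1: 1 bumps 2 from row 1; 2 bumps 3 from row 2; 3 bumps 7 from row 3; 7 starts row 4. P = [[1], [2], [3], [7]].
Insert 4: appended to row 1. P = [[1, 4], [2], [3], [7]].
Insert 5: appended to row 1. P = [[1, 4, 5], [2], [3], [7]].
Insert 6: appended to row 1. P = [[1, 4, 5, 6], [2], [3], [7]].

So P = [[1, 4, 5, 6], [2], [3], [7]], Q = [[1, 5, 6, 7], [2], [3], [4]].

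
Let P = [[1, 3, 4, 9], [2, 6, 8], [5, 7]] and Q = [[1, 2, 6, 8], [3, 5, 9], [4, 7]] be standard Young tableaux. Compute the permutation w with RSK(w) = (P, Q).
Reverse the RSK construction: for i from n down to 1, find the cell of Q containing i, remove the entry at that cell from P, and reverse-bump it up through P; the value ejected from row 1 is w(i).

Step i=9: Q has 9 at row 2, column 3; remove 8 from row 2 of P and reverse-bump: 8 enters row 1 and ejects 4. So w(9) = 4. P is now [[1, 3, 8, 9], [2, 6], [5, 7]].
Step i=8: Q has 8 at row 1, column 4; remove that cell from P, ejecting 9. So w(8) = 9. P is now [[1, 3, 8], [2, 6], [5, 7]].
Step i=7: Q has 7 at row 3, column 2; remove 7 from row 3 of P and reverse-bump: 7 enters row 2 and ejects 6; 6 enters row 1 and ejects 3. So w(7) = 3. P is now [[1, 6, 8], [2, 7], [5]].
Step i=6: Q has 6 at row 1, column 3; remove that cell from P, ejecting 8. So w(6) = 8. P is now [[1, 6], [2, 7], [5]].
Step i=5: Q has 5 at row 2, column 2; remove 7 from row 2 of P and reverse-bump: 7 enters row 1 and ejects 6. So w(5) = 6. P is now [[1, 7], [2], [5]].
Step i=4: Q has 4 at row 3, column 1; remove 5 from row 3 of P and reverse-bump: 5 enters row 2 and ejects 2; 2 enters row 1 and ejects 1. So w(4) = 1. P is now [[2, 7], [5]].
Step i=3: Q has 3 at row 2, column 1; remove 5 from row 2 of P and reverse-bump: 5 enters row 1 and ejects 2. So w(3) = 2. P is now [[5, 7]].
Step i=2: Q has 2 at row 1, column 2; remove that cell from P, ejecting 7. So w(2) = 7. P is now [[5]].
Step i=1: Q has 1 at row 1, column 1; remove that cell from P, ejecting 5. So w(1) = 5. P is now [].

So w = 5 7 2 1 6 8 3 9 4.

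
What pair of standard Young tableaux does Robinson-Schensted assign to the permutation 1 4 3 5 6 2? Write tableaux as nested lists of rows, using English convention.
Insert each entry of the permutation into P by Schensted row insertion, recording in Q the position of each new cell.

Insert 1: appended to row 1. P = [[1]], Q = [[1]].
Insert 4: appended to row 1. P = [[1, 4]], Q = [[1, 2]].
Insert 3: 3 bumps 4 from row 1; 4 starts row 2. P = [[1, 3], [4]], Q = [[1, 2], [3]].
Insert 5: appended to row 1. P = [[1, 3, 5], [4]], Q = [[1, 2, 4], [3]].
Insert 6: appended to row 1. P = [[1, 3, 5, 6], [4]], Q = [[1, 2, 4, 5], [3]].
Insert 2: 2 bumps 3 from row 1; 3 bumps 4 from row 2; 4 starts row 3. P = [[1, 2, 5, 6], [3], [4]], Q = [[1, 2, 4, 5], [3], [6]].

So P = [[1, 2, 5, 6], [3], [4]], Q = [[1, 2, 4, 5], [3], [6]].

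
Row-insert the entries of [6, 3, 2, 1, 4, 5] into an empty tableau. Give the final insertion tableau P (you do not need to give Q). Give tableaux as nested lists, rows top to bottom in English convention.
After inserting 6: P = [[6]].
After inserting 3: P = [[3], [6]].
After inserting 2: P = [[2], [3], [6]].
After inserting 1: P = [[1], [2], [3], [6]].
After inserting 4: P = [[1, 4], [2], [3], [6]].
After inserting 5: P = [[1, 4, 5], [2], [3], [6]].

So P = [[1, 4, 5], [2], [3], [6]].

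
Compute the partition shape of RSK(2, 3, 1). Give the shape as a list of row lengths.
Row-insert each entry into an empty tableau.

After inserting 2: P = [[2]].
After inserting 3: P = [[2, 3]].
After inserting 1: P = [[1, 3], [2]].

The final insertion tableau P = [[1, 3], [2]] has shape [2, 1].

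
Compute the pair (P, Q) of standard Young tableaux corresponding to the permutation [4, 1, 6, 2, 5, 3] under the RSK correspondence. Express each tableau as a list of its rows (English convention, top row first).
P = [[1, 2, 3], [4, 5], [6]], Q = [[1, 3, 5], [2, 4], [6]]

Insert each entry of the permutation into P by Schensted row insertion, recording in Q the position of each new cell.

Insert 4: appended to row 1. P = [[4]], Q = [[1]].
Insert 1: 1 bumps 4 from row 1; 4 starts row 2. P = [[1], [4]], Q = [[1], [2]].
Insert 6: appended to row 1. P = [[1, 6], [4]], Q = [[1, 3], [2]].
Insert 2: 2 bumps 6 from row 1; 6 appends to row 2. P = [[1, 2], [4, 6]], Q = [[1, 3], [2, 4]].
Insert 5: appended to row 1. P = [[1, 2, 5], [4, 6]], Q = [[1, 3, 5], [2, 4]].
Insert 3: 3 bumps 5 from row 1; 5 bumps 6 from row 2; 6 starts row 3. P = [[1, 2, 3], [4, 5], [6]], Q = [[1, 3, 5], [2, 4], [6]].

So P = [[1, 2, 3], [4, 5], [6]], Q = [[1, 3, 5], [2, 4], [6]].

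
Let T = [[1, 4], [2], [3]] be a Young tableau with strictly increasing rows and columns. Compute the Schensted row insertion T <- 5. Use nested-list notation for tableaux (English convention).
5 is larger than every entry of row 1, so it is appended to row 1. The new tableau is [[1, 4, 5], [2], [3]].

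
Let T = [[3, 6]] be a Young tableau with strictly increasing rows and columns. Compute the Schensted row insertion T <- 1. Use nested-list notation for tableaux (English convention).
[[1, 6], [3]]

In row 1, 1 replaces 3 (the leftmost entry greater than 1); 3 is bumped to row 2. 3 starts a new row 2. The new tableau is [[1, 6], [3]].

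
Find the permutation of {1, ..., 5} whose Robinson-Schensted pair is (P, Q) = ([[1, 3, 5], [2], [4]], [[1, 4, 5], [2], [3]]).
4 2 1 3 5

Reverse RSK: for i = n, n-1, ..., 1, locate i in Q, remove the corresponding corner cell from P, and reverse-bump its entry up through P; the value ejected from row 1 is w(i).

So w = 4 2 1 3 5.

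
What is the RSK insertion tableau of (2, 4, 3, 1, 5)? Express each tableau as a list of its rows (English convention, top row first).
P = [[1, 3, 5], [2], [4]]

After inserting 2: P = [[2]].
After inserting 4: P = [[2, 4]].
After inserting 3: P = [[2, 3], [4]].
After inserting 1: P = [[1, 3], [2], [4]].
After inserting 5: P = [[1, 3, 5], [2], [4]].

So P = [[1, 3, 5], [2], [4]].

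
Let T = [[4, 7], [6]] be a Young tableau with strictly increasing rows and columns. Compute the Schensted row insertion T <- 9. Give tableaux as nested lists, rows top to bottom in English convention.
9 is larger than every entry of row 1, so it is appended to row 1. The new tableau is [[4, 7, 9], [6]].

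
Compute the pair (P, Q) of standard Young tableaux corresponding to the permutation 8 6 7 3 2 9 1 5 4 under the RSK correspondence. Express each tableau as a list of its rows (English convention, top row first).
Insert each entry of the permutation into P by Schensted row insertion, recording in Q the position of each new cell.

Insert 8: appended to row 1. P = [[8]].
Insert 6: 6 bumps 8 from row 1; 8 starts row 2. P = [[6], [8]].
Insert 7: appended to row 1. P = [[6, 7], [8]].
Insert 3: 3 bumps 6 from row 1; 6 bumps 8 from row 2; 8 starts row 3. P = [[3, 7], [6], [8]].
Insert 2: 2 bumps 3 from row 1; 3 bumps 6 from row 2; 6 bumps 8 from row 3; 8 starts row 4. P = [[2, 7], [3], [6], [8]].
Insert 9: appended to row 1. P = [[2, 7, 9], [3], [6], [8]].
Insert 1: 1 bumps 2 from row 1; 2 bumps 3 from row 2; 3 bumps 6 from row 3; 6 bumps 8 from row 4; 8 starts row 5. P = [[1, 7, 9], [2], [3], [6], [8]].
Insert 5: 5 bumps 7 from row 1; 7 appends to row 2. P = [[1, 5, 9], [2, 7], [3], [6], [8]].
Insert 4: 4 bumps 5 from row 1; 5 bumps 7 from row 2; 7 appends to row 3. P = [[1, 4, 9], [2, 5], [3, 7], [6], [8]].

So P = [[1, 4, 9], [2, 5], [3, 7], [6], [8]], Q = [[1, 3, 6], [2, 8], [4, 9], [5], [7]].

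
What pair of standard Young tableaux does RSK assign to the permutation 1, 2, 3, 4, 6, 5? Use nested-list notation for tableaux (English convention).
P = [[1, 2, 3, 4, 5], [6]], Q = [[1, 2, 3, 4, 5], [6]]

Insert each entry of the permutation into P by Schensted row insertion, recording in Q the position of each new cell.

Insert 1: appended to row 1. P = [[1]].
Insert 2: appended to row 1. P = [[1, 2]].
Insert 3: appended to row 1. P = [[1, 2, 3]].
Insert 4: appended to row 1. P = [[1, 2, 3, 4]].
Insert 6: appended to row 1. P = [[1, 2, 3, 4, 6]].
Insert 5: 5 bumps 6 from row 1; 6 starts row 2. P = [[1, 2, 3, 4, 5], [6]].

So P = [[1, 2, 3, 4, 5], [6]], Q = [[1, 2, 3, 4, 5], [6]].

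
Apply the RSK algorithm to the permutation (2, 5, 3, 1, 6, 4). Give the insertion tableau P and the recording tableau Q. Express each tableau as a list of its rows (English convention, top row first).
P = [[1, 3, 4], [2, 6], [5]], Q = [[1, 2, 5], [3, 6], [4]]

Insert each entry of the permutation into P by Schensted row insertion, recording in Q the position of each new cell.

Insert 2: appended to row 1. P = [[2]], Q = [[1]].
Insert 5: appended to row 1. P = [[2, 5]], Q = [[1, 2]].
Insert 3: 3 bumps 5 from row 1; 5 starts row 2. P = [[2, 3], [5]], Q = [[1, 2], [3]].
Insert 1: 1 bumps 2 from row 1; 2 bumps 5 from row 2; 5 starts row 3. P = [[1, 3], [2], [5]], Q = [[1, 2], [3], [4]].
Insert 6: appended to row 1. P = [[1, 3, 6], [2], [5]], Q = [[1, 2, 5], [3], [4]].
Insert 4: 4 bumps 6 from row 1; 6 appends to row 2. P = [[1, 3, 4], [2, 6], [5]], Q = [[1, 2, 5], [3, 6], [4]].

So P = [[1, 3, 4], [2, 6], [5]], Q = [[1, 2, 5], [3, 6], [4]].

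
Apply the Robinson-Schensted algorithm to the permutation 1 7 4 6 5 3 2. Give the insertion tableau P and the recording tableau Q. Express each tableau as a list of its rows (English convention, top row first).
P = [[1, 2, 5], [3], [4], [6], [7]], Q = [[1, 2, 4], [3], [5], [6], [7]]

Insert each entry of the permutation into P by Schensted row insertion, recording in Q the position of each new cell.

Insert 1: appended to row 1. P = [[1]].
Insert 7: appended to row 1. P = [[1, 7]].
Insert 4: 4 bumps 7 from row 1; 7 starts row 2. P = [[1, 4], [7]].
Insert 6: appended to row 1. P = [[1, 4, 6], [7]].
Insert 5: 5 bumps 6 from row 1; 6 bumps 7 from row 2; 7 starts row 3. P = [[1, 4, 5], [6], [7]].
Insert 3: 3 bumps 4 from row 1; 4 bumps 6 from row 2; 6 bumps 7 from row 3; 7 starts row 4. P = [[1, 3, 5], [4], [6], [7]].
Insert 2: 2 bumps 3 from row 1; 3 bumps 4 from row 2; 4 bumps 6 from row 3; 6 bumps 7 from row 4; 7 starts row 5. P = [[1, 2, 5], [3], [4], [6], [7]].

So P = [[1, 2, 5], [3], [4], [6], [7]], Q = [[1, 2, 4], [3], [5], [6], [7]].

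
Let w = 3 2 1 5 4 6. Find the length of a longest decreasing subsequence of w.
3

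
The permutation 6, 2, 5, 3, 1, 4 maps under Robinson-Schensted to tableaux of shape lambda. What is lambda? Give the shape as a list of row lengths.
Row-insert each entry into an empty tableau.

After inserting 6: P = [[6]].
After inserting 2: P = [[2], [6]].
After inserting 5: P = [[2, 5], [6]].
After inserting 3: P = [[2, 3], [5], [6]].
After inserting 1: P = [[1, 3], [2], [5], [6]].
After inserting 4: P = [[1, 3, 4], [2], [5], [6]].

The final insertion tableau P = [[1, 3, 4], [2], [5], [6]] has shape [3, 1, 1, 1].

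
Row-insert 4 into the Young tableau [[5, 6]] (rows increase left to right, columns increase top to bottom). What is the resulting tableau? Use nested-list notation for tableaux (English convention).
[[4, 6], [5]]

In row 1, 4 replaces 5 (the leftmost entry greater than 4); 5 is bumped to row 2. 5 starts a new row 2. The new tableau is [[4, 6], [5]].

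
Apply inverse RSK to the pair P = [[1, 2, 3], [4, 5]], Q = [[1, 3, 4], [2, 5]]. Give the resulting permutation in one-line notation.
Reverse the RSK construction: for i from n down to 1, find the cell of Q containing i, remove the entry at that cell from P, and reverse-bump it up through P; the value ejected from row 1 is w(i).

Step i=5: Q has 5 at row 2, column 2; remove 5 from row 2 of P and reverse-bump: 5 enters row 1 and ejects 3. So w(5) = 3. P is now [[1, 2, 5], [4]].
Step i=4: Q has 4 at row 1, column 3; remove that cell from P, ejecting 5. So w(4) = 5. P is now [[1, 2], [4]].
Step i=3: Q has 3 at row 1, column 2; remove that cell from P, ejecting 2. So w(3) = 2. P is now [[1], [4]].
Step i=2: Q has 2 at row 2, column 1; remove 4 from row 2 of P and reverse-bump: 4 enters row 1 and ejects 1. So w(2) = 1. P is now [[4]].
Step i=1: Q has 1 at row 1, column 1; remove that cell from P, ejecting 4. So w(1) = 4. P is now [].

So w = 4 1 2 5 3.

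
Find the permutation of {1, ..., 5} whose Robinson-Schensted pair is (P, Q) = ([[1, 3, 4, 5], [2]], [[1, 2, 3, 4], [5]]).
2 3 4 5 1

Reverse the RSK construction: for i from n down to 1, find the cell of Q containing i, remove the entry at that cell from P, and reverse-bump it up through P; the value ejected from row 1 is w(i).

Step i=5: Q has 5 at row 2, column 1; remove 2 from row 2 of P and reverse-bump: 2 enters row 1 and ejects 1. So w(5) = 1. P is now [[2, 3, 4, 5]].
Step i=4: Q has 4 at row 1, column 4; remove that cell from P, ejecting 5. So w(4) = 5. P is now [[2, 3, 4]].
Step i=3: Q has 3 at row 1, column 3; remove that cell from P, ejecting 4. So w(3) = 4. P is now [[2, 3]].
Step i=2: Q has 2 at row 1, column 2; remove that cell from P, ejecting 3. So w(2) = 3. P is now [[2]].
Step i=1: Q has 1 at row 1, column 1; remove that cell from P, ejecting 2. So w(1) = 2. P is now [].

So w = 2 3 4 5 1.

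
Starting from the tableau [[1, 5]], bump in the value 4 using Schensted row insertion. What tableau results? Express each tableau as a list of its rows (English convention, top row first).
[[1, 4], [5]]

In row 1, 4 replaces 5 (the leftmost entry greater than 4); 5 is bumped to row 2. 5 starts a new row 2. The new tableau is [[1, 4], [5]].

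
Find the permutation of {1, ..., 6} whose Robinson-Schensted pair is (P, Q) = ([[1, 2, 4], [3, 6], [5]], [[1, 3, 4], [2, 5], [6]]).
5 1 3 6 4 2

Reverse the RSK construction: for i from n down to 1, find the cell of Q containing i, remove the entry at that cell from P, and reverse-bump it up through P; the value ejected from row 1 is w(i).

Step i=6: Q has 6 at row 3, column 1; remove 5 from row 3 of P and reverse-bump: 5 enters row 2 and ejects 3; 3 enters row 1 and ejects 2. So w(6) = 2. P is now [[1, 3, 4], [5, 6]].
Step i=5: Q has 5 at row 2, column 2; remove 6 from row 2 of P and reverse-bump: 6 enters row 1 and ejects 4. So w(5) = 4. P is now [[1, 3, 6], [5]].
Step i=4: Q has 4 at row 1, column 3; remove that cell from P, ejecting 6. So w(4) = 6. P is now [[1, 3], [5]].
Step i=3: Q has 3 at row 1, column 2; remove that cell from P, ejecting 3. So w(3) = 3. P is now [[1], [5]].
Step i=2: Q has 2 at row 2, column 1; remove 5 from row 2 of P and reverse-bump: 5 enters row 1 and ejects 1. So w(2) = 1. P is now [[5]].
Step i=1: Q has 1 at row 1, column 1; remove that cell from P, ejecting 5. So w(1) = 5. P is now [].

So w = 5 1 3 6 4 2.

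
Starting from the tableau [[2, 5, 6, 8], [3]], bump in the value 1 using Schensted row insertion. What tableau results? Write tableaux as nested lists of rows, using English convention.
[[1, 5, 6, 8], [2], [3]]

In row 1, 1 replaces 2 (the leftmost entry greater than 1); 2 is bumped to row 2. In row 2, 2 replaces 3 (the leftmost entry greater than 2); 3 is bumped to row 3. 3 starts a new row 3. The new tableau is [[1, 5, 6, 8], [2], [3]].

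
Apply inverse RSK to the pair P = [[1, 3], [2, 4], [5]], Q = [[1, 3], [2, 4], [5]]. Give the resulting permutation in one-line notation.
2 1 5 4 3

Reverse the RSK construction: for i from n down to 1, find the cell of Q containing i, remove the entry at that cell from P, and reverse-bump it up through P; the value ejected from row 1 is w(i).

Step i=5: Q has 5 at row 3, column 1; remove 5 from row 3 of P and reverse-bump: 5 enters row 2 and ejects 4; 4 enters row 1 and ejects 3. So w(5) = 3. P is now [[1, 4], [2, 5]].
Step i=4: Q has 4 at row 2, column 2; remove 5 from row 2 of P and reverse-bump: 5 enters row 1 and ejects 4. So w(4) = 4. P is now [[1, 5], [2]].
Step i=3: Q has 3 at row 1, column 2; remove that cell from P, ejecting 5. So w(3) = 5. P is now [[1], [2]].
Step i=2: Q has 2 at row 2, column 1; remove 2 from row 2 of P and reverse-bump: 2 enters row 1 and ejects 1. So w(2) = 1. P is now [[2]].
Step i=1: Q has 1 at row 1, column 1; remove that cell from P, ejecting 2. So w(1) = 2. P is now [].

So w = 2 1 5 4 3.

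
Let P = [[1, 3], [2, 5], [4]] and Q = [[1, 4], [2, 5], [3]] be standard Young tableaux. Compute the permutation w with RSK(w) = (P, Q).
Reverse RSK: for i = n, n-1, ..., 1, locate i in Q, remove the corresponding corner cell from P, and reverse-bump its entry up through P; the value ejected from row 1 is w(i).

So w = 4 2 1 5 3.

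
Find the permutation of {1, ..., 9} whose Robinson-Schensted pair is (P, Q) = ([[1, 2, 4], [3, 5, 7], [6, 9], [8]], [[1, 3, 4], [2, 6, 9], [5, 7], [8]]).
Reverse the RSK construction: for i from n down to 1, find the cell of Q containing i, remove the entry at that cell from P, and reverse-bump it up through P; the value ejected from row 1 is w(i).

Step i=9: Q has 9 at row 2, column 3; remove 7 from row 2 of P and reverse-bump: 7 enters row 1 and ejects 4. So w(9) = 4. P is now [[1, 2, 7], [3, 5], [6, 9], [8]].
Step i=8: Q has 8 at row 4, column 1; remove 8 from row 4 of P and reverse-bump: 8 enters row 3 and ejects 6; 6 enters row 2 and ejects 5; 5 enters row 1 and ejects 2. So w(8) = 2. P is now [[1, 5, 7], [3, 6], [8, 9]].
Step i=7: Q has 7 at row 3, column 2; remove 9 from row 3 of P and reverse-bump: 9 enters row 2 and ejects 6; 6 enters row 1 and ejects 5. So w(7) = 5. P is now [[1, 6, 7], [3, 9], [8]].
Step i=6: Q has 6 at row 2, column 2; remove 9 from row 2 of P and reverse-bump: 9 enters row 1 and ejects 7. So w(6) = 7. P is now [[1, 6, 9], [3], [8]].
Step i=5: Q has 5 at row 3, column 1; remove 8 from row 3 of P and reverse-bump: 8 enters row 2 and ejects 3; 3 enters row 1 and ejects 1. So w(5) = 1. P is now [[3, 6, 9], [8]].
Step i=4: Q has 4 at row 1, column 3; remove that cell from P, ejecting 9. So w(4) = 9. P is now [[3, 6], [8]].
Step i=3: Q has 3 at row 1, column 2; remove that cell from P, ejecting 6. So w(3) = 6. P is now [[3], [8]].
Step i=2: Q has 2 at row 2, column 1; remove 8 from row 2 of P and reverse-bump: 8 enters row 1 and ejects 3. So w(2) = 3. P is now [[8]].
Step i=1: Q has 1 at row 1, column 1; remove that cell from P, ejecting 8. So w(1) = 8. P is now [].

So w = 8 3 6 9 1 7 5 2 4.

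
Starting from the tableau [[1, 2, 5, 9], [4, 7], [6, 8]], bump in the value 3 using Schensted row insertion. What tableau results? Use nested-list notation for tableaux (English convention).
In row 1, 3 replaces 5 (the leftmost entry greater than 3); 5 is bumped to row 2. In row 2, 5 replaces 7 (the leftmost entry greater than 5); 7 is bumped to row 3. In row 3, 7 replaces 8 (the leftmost entry greater than 7); 8 is bumped to row 4. 8 starts a new row 4. The new tableau is [[1, 2, 3, 9], [4, 5], [6, 7], [8]].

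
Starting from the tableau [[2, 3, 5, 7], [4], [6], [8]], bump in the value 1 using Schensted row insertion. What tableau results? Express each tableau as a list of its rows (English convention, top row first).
In row 1, 1 replaces 2 (the leftmost entry greater than 1); 2 is bumped to row 2. In row 2, 2 replaces 4 (the leftmost entry greater than 2); 4 is bumped to row 3. In row 3, 4 replaces 6 (the leftmost entry greater than 4); 6 is bumped to row 4. In row 4, 6 replaces 8 (the leftmost entry greater than 6); 8 is bumped to row 5. 8 starts a new row 5. The new tableau is [[1, 3, 5, 7], [2], [4], [6], [8]].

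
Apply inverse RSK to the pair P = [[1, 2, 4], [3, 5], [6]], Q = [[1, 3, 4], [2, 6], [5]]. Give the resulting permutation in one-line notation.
Reverse the RSK construction: for i from n down to 1, find the cell of Q containing i, remove the entry at that cell from P, and reverse-bump it up through P; the value ejected from row 1 is w(i).

Step i=6: Q has 6 at row 2, column 2; remove 5 from row 2 of P and reverse-bump: 5 enters row 1 and ejects 4. So w(6) = 4. P is now [[1, 2, 5], [3], [6]].
Step i=5: Q has 5 at row 3, column 1; remove 6 from row 3 of P and reverse-bump: 6 enters row 2 and ejects 3; 3 enters row 1 and ejects 2. So w(5) = 2. P is now [[1, 3, 5], [6]].
Step i=4: Q has 4 at row 1, column 3; remove that cell from P, ejecting 5. So w(4) = 5. P is now [[1, 3], [6]].
Step i=3: Q has 3 at row 1, column 2; remove that cell from P, ejecting 3. So w(3) = 3. P is now [[1], [6]].
Step i=2: Q has 2 at row 2, column 1; remove 6 from row 2 of P and reverse-bump: 6 enters row 1 and ejects 1. So w(2) = 1. P is now [[6]].
Step i=1: Q has 1 at row 1, column 1; remove that cell from P, ejecting 6. So w(1) = 6. P is now [].

So w = 6 1 3 5 2 4.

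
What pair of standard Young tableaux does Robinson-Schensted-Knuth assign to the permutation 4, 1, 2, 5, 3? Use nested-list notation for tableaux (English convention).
Insert each entry of the permutation into P by Schensted row insertion, recording in Q the position of each new cell.

Insert 4: appended to row 1. P = [[4]].
Insert 1: 1 bumps 4 from row 1; 4 starts row 2. P = [[1], [4]].
Insert 2: appended to row 1. P = [[1, 2], [4]].
Insert 5: appended to row 1. P = [[1, 2, 5], [4]].
Insert 3: 3 bumps 5 from row 1; 5 appends to row 2. P = [[1, 2, 3], [4, 5]].

So P = [[1, 2, 3], [4, 5]], Q = [[1, 3, 4], [2, 5]].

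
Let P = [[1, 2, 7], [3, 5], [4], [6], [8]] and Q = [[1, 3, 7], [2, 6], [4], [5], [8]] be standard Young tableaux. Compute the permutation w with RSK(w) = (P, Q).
8 4 6 5 1 3 7 2

Reverse the RSK construction: for i from n down to 1, find the cell of Q containing i, remove the entry at that cell from P, and reverse-bump it up through P; the value ejected from row 1 is w(i).

Step i=8: Q has 8 at row 5, column 1; remove 8 from row 5 of P and reverse-bump: 8 enters row 4 and ejects 6; 6 enters row 3 and ejects 4; 4 enters row 2 and ejects 3; 3 enters row 1 and ejects 2. So w(8) = 2. P is now [[1, 3, 7], [4, 5], [6], [8]].
Step i=7: Q has 7 at row 1, column 3; remove that cell from P, ejecting 7. So w(7) = 7. P is now [[1, 3], [4, 5], [6], [8]].
Step i=6: Q has 6 at row 2, column 2; remove 5 from row 2 of P and reverse-bump: 5 enters row 1 and ejects 3. So w(6) = 3. P is now [[1, 5], [4], [6], [8]].
Step i=5: Q has 5 at row 4, column 1; remove 8 from row 4 of P and reverse-bump: 8 enters row 3 and ejects 6; 6 enters row 2 and ejects 4; 4 enters row 1 and ejects 1. So w(5) = 1. P is now [[4, 5], [6], [8]].
Step i=4: Q has 4 at row 3, column 1; remove 8 from row 3 of P and reverse-bump: 8 enters row 2 and ejects 6; 6 enters row 1 and ejects 5. So w(4) = 5. P is now [[4, 6], [8]].
Step i=3: Q has 3 at row 1, column 2; remove that cell from P, ejecting 6. So w(3) = 6. P is now [[4], [8]].
Step i=2: Q has 2 at row 2, column 1; remove 8 from row 2 of P and reverse-bump: 8 enters row 1 and ejects 4. So w(2) = 4. P is now [[8]].
Step i=1: Q has 1 at row 1, column 1; remove that cell from P, ejecting 8. So w(1) = 8. P is now [].

So w = 8 4 6 5 1 3 7 2.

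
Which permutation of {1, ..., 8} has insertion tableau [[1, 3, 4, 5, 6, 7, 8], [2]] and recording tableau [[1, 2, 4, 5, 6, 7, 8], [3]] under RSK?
2 3 1 4 5 6 7 8

Reverse RSK: for i = n, n-1, ..., 1, locate i in Q, remove the corresponding corner cell from P, and reverse-bump its entry up through P; the value ejected from row 1 is w(i).

So w = 2 3 1 4 5 6 7 8.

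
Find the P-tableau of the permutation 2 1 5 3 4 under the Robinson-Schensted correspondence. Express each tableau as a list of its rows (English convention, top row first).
P = [[1, 3, 4], [2, 5]]

After inserting 2: P = [[2]].
After inserting 1: P = [[1], [2]].
After inserting 5: P = [[1, 5], [2]].
After inserting 3: P = [[1, 3], [2, 5]].
After inserting 4: P = [[1, 3, 4], [2, 5]].

So P = [[1, 3, 4], [2, 5]].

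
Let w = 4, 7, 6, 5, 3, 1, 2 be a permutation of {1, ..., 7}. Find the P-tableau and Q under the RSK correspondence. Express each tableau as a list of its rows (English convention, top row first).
P = [[1, 2], [3, 5], [4], [6], [7]], Q = [[1, 2], [3, 7], [4], [5], [6]]

Insert each entry of the permutation into P by Schensted row insertion, recording in Q the position of each new cell.

Insert 4: appended to row 1. P = [[4]], Q = [[1]].
Insert 7: appended to row 1. P = [[4, 7]], Q = [[1, 2]].
Insert 6: 6 bumps 7 from row 1; 7 starts row 2. P = [[4, 6], [7]], Q = [[1, 2], [3]].
Insert 5: 5 bumps 6 from row 1; 6 bumps 7 from row 2; 7 starts row 3. P = [[4, 5], [6], [7]], Q = [[1, 2], [3], [4]].
Insert 3: 3 bumps 4 from row 1; 4 bumps 6 from row 2; 6 bumps 7 from row 3; 7 starts row 4. P = [[3, 5], [4], [6], [7]], Q = [[1, 2], [3], [4], [5]].
Insert 1: 1 bumps 3 from row 1; 3 bumps 4 from row 2; 4 bumps 6 from row 3; 6 bumps 7 from row 4; 7 starts row 5. P = [[1, 5], [3], [4], [6], [7]], Q = [[1, 2], [3], [4], [5], [6]].
Insert 2: 2 bumps 5 from row 1; 5 appends to row 2. P = [[1, 2], [3, 5], [4], [6], [7]], Q = [[1, 2], [3, 7], [4], [5], [6]].

So P = [[1, 2], [3, 5], [4], [6], [7]], Q = [[1, 2], [3, 7], [4], [5], [6]].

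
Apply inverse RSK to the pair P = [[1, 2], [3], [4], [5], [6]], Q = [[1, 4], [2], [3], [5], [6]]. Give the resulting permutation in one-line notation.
Reverse the RSK construction: for i from n down to 1, find the cell of Q containing i, remove the entry at that cell from P, and reverse-bump it up through P; the value ejected from row 1 is w(i).

Step i=6: Q has 6 at row 5, column 1; remove 6 from row 5 of P and reverse-bump: 6 enters row 4 and ejects 5; 5 enters row 3 and ejects 4; 4 enters row 2 and ejects 3; 3 enters row 1 and ejects 2. So w(6) = 2. P is now [[1, 3], [4], [5], [6]].
Step i=5: Q has 5 at row 4, column 1; remove 6 from row 4 of P and reverse-bump: 6 enters row 3 and ejects 5; 5 enters row 2 and ejects 4; 4 enters row 1 and ejects 3. So w(5) = 3. P is now [[1, 4], [5], [6]].
Step i=4: Q has 4 at row 1, column 2; remove that cell from P, ejecting 4. So w(4) = 4. P is now [[1], [5], [6]].
Step i=3: Q has 3 at row 3, column 1; remove 6 from row 3 of P and reverse-bump: 6 enters row 2 and ejects 5; 5 enters row 1 and ejects 1. So w(3) = 1. P is now [[5], [6]].
Step i=2: Q has 2 at row 2, column 1; remove 6 from row 2 of P and reverse-bump: 6 enters row 1 and ejects 5. So w(2) = 5. P is now [[6]].
Step i=1: Q has 1 at row 1, column 1; remove that cell from P, ejecting 6. So w(1) = 6. P is now [].

So w = 6 5 1 4 3 2.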